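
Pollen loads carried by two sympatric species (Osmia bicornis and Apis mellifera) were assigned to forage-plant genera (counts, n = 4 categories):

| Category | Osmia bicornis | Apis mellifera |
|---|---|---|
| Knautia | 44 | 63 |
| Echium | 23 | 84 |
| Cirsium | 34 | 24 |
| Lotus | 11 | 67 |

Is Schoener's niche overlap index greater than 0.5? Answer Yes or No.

Proportions for Osmia bicornis (n=112): 44/112=0.3929, 23/112=0.2054, 34/112=0.3036, 11/112=0.0982
Proportions for Apis mellifera (n=238): 63/238=0.2647, 84/238=0.3529, 24/238=0.1008, 67/238=0.2815
Σ|p₁ᵢ − p₂ᵢ| = 0.1282 + 0.1475 + 0.2028 + 0.1833 = 0.6618
D = 1 − ½ × 0.6618 = 1 − 0.33090 = 0.66910
D = 0.66910 > 0.5 → Yes.

Yes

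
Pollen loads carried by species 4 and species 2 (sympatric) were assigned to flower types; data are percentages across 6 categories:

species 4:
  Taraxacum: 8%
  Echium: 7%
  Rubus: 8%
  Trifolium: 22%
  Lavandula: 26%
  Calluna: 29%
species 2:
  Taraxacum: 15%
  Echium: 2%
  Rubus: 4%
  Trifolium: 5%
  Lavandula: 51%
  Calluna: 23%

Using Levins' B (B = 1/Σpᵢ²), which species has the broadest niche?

Convert percentages to proportions (divide by 100).
Σp_4ᵢ² = 0.08² + 0.07² + 0.08² + 0.22² + 0.26² + 0.29² = 0.0064 + 0.0049 + 0.0064 + 0.0484 + 0.0676 + 0.0841 = 0.2178
B_4 = 1 / 0.2178 = 4.5914
Σp_2ᵢ² = 0.15² + 0.02² + 0.04² + 0.05² + 0.51² + 0.23² = 0.0225 + 0.0004 + 0.0016 + 0.0025 + 0.2601 + 0.0529 = 0.3400
B_2 = 1 / 0.3400 = 2.9412
Highest B → broadest niche (most generalist): species 4 (B = 4.59).

species 4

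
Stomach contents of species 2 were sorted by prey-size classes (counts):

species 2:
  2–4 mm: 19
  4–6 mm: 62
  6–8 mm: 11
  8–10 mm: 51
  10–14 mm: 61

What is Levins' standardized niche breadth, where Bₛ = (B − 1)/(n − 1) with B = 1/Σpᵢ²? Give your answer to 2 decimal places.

0.73

Proportions for species 2 (n=204): 19/204=0.0931, 62/204=0.3039, 11/204=0.0539, 51/204=0.2500, 61/204=0.2990
Σpᵢ² = 0.0931² + 0.3039² + 0.0539² + 0.2500² + 0.2990² = 0.008668 + 0.092355 + 0.002905 + 0.062500 + 0.089401 = 0.255829
B = 1 / 0.255829 = 3.9089
Bₛ = (B − 1)/(n − 1) = (3.9089 − 1)/(5 − 1) = 2.9089/4 = 0.7272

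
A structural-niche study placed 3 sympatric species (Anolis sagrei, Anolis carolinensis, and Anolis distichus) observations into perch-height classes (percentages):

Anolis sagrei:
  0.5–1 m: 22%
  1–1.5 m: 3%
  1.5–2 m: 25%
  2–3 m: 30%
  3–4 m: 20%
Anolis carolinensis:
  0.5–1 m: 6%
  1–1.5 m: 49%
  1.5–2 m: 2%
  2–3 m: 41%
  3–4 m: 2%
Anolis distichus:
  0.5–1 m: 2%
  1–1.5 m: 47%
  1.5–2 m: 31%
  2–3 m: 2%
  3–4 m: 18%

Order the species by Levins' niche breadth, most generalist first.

Convert percentages to proportions (divide by 100).
Σp_sagrᵢ² = 0.22² + 0.03² + 0.25² + 0.30² + 0.20² = 0.0484 + 0.0009 + 0.0625 + 0.0900 + 0.0400 = 0.2418
B_sagr = 1 / 0.2418 = 4.1356
Σp_caroᵢ² = 0.06² + 0.49² + 0.02² + 0.41² + 0.02² = 0.0036 + 0.2401 + 0.0004 + 0.1681 + 0.0004 = 0.4126
B_caro = 1 / 0.4126 = 2.4237
Σp_distᵢ² = 0.02² + 0.47² + 0.31² + 0.02² + 0.18² = 0.0004 + 0.2209 + 0.0961 + 0.0004 + 0.0324 = 0.3502
B_dist = 1 / 0.3502 = 2.8555
Ranking by B (broadest → narrowest): Anolis sagrei (4.14) > Anolis distichus (2.86) > Anolis carolinensis (2.42)

Anolis sagrei > Anolis distichus > Anolis carolinensis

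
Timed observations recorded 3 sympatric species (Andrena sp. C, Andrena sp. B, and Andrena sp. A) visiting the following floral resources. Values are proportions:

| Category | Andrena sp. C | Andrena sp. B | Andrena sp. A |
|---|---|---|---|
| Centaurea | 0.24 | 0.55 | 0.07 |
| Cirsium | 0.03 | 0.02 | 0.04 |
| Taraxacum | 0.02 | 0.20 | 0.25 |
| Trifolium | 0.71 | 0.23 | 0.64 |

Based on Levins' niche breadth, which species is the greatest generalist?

Σp_Cᵢ² = 0.24² + 0.03² + 0.02² + 0.71² = 0.0576 + 0.0009 + 0.0004 + 0.5041 = 0.5630
B_C = 1 / 0.5630 = 1.7762
Σp_Bᵢ² = 0.55² + 0.02² + 0.20² + 0.23² = 0.3025 + 0.0004 + 0.0400 + 0.0529 = 0.3958
B_B = 1 / 0.3958 = 2.5265
Σp_Aᵢ² = 0.07² + 0.04² + 0.25² + 0.64² = 0.0049 + 0.0016 + 0.0625 + 0.4096 = 0.4786
B_A = 1 / 0.4786 = 2.0894
Highest B → broadest niche (most generalist): Andrena sp. B (B = 2.53).

Andrena sp. B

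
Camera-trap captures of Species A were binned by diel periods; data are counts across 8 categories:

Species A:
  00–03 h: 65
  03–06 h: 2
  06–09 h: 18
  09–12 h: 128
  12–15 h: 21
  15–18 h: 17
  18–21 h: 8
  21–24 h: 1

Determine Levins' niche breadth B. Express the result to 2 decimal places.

Proportions for Species A (n=260): 65/260=0.2500, 2/260=0.0077, 18/260=0.0692, 128/260=0.4923, 21/260=0.0808, 17/260=0.0654, 8/260=0.0308, 1/260=0.0038
Σpᵢ² = 0.2500² + 0.0077² + 0.0692² + 0.4923² + 0.0808² + 0.0654² + 0.0308² + 0.0038² = 0.062500 + 0.000059 + 0.004789 + 0.242359 + 0.006529 + 0.004277 + 0.000949 + 0.000014 = 0.321476
B = 1 / 0.321476 = 3.1107

3.11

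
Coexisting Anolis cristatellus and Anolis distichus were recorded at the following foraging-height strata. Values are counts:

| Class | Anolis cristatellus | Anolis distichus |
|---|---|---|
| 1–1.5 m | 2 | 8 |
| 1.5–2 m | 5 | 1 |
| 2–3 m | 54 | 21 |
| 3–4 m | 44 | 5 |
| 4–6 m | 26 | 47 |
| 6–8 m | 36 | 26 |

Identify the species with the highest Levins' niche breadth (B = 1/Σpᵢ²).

Anolis cristatellus

Proportions for Anolis cristatellus (n=167): 2/167=0.0120, 5/167=0.0299, 54/167=0.3234, 44/167=0.2635, 26/167=0.1557, 36/167=0.2156
Proportions for Anolis distichus (n=108): 8/108=0.0741, 1/108=0.0093, 21/108=0.1944, 5/108=0.0463, 47/108=0.4352, 26/108=0.2407
Σp_crisᵢ² = 0.0120² + 0.0299² + 0.3234² + 0.2635² + 0.1557² + 0.2156² = 0.000144 + 0.000894 + 0.104588 + 0.069432 + 0.024242 + 0.046483 = 0.245783
B_cris = 1 / 0.245783 = 4.0686
Σp_distᵢ² = 0.0741² + 0.0093² + 0.1944² + 0.0463² + 0.4352² + 0.2407² = 0.005491 + 0.000086 + 0.037791 + 0.002144 + 0.189399 + 0.057936 = 0.292847
B_dist = 1 / 0.292847 = 3.4148
Highest B → broadest niche (most generalist): Anolis cristatellus (B = 4.07).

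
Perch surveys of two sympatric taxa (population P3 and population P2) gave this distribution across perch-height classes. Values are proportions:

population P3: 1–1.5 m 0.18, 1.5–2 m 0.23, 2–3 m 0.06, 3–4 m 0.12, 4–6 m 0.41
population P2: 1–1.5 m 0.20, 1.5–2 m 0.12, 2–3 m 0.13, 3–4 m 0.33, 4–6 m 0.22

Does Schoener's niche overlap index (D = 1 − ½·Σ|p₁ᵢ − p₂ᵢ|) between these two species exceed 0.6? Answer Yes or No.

Yes

Σ|p₁ᵢ − p₂ᵢ| = 0.02 + 0.11 + 0.07 + 0.21 + 0.19 = 0.60
D = 1 − ½ × 0.60 = 1 − 0.300 = 0.7000
D = 0.7000 > 0.6 → Yes.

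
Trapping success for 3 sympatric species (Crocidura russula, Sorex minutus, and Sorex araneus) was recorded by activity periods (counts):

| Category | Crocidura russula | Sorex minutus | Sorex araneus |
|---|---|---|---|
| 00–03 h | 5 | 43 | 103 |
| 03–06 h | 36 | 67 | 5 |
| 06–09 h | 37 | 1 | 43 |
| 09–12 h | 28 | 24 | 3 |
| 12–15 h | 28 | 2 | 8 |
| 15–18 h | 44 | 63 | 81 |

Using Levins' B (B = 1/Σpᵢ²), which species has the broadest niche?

Proportions for Crocidura russula (n=178): 5/178=0.0281, 36/178=0.2022, 37/178=0.2079, 28/178=0.1573, 28/178=0.1573, 44/178=0.2472
Proportions for Sorex minutus (n=200): 43/200=0.2150, 67/200=0.3350, 1/200=0.0050, 24/200=0.1200, 2/200=0.0100, 63/200=0.3150
Proportions for Sorex araneus (n=243): 103/243=0.4239, 5/243=0.0206, 43/243=0.1770, 3/243=0.0123, 8/243=0.0329, 81/243=0.3333
Σp_russᵢ² = 0.0281² + 0.2022² + 0.2079² + 0.1573² + 0.1573² + 0.2472² = 0.000790 + 0.040885 + 0.043222 + 0.024743 + 0.024743 + 0.061108 = 0.195491
B_russ = 1 / 0.195491 = 5.1153
Σp_minuᵢ² = 0.2150² + 0.3350² + 0.0050² + 0.1200² + 0.0100² + 0.3150² = 0.046225 + 0.112225 + 0.000025 + 0.014400 + 0.000100 + 0.099225 = 0.272200
B_minu = 1 / 0.272200 = 3.6738
Σp_aranᵢ² = 0.4239² + 0.0206² + 0.1770² + 0.0123² + 0.0329² + 0.3333² = 0.179691 + 0.000424 + 0.031329 + 0.000151 + 0.001082 + 0.111089 = 0.323766
B_aran = 1 / 0.323766 = 3.0887
Highest B → broadest niche (most generalist): Crocidura russula (B = 5.12).

Crocidura russula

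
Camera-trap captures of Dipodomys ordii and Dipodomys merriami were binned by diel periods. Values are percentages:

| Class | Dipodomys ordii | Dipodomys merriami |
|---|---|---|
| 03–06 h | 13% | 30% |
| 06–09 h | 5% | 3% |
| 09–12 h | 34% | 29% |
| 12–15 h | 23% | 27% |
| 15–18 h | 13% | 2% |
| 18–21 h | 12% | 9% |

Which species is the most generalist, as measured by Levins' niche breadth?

Convert percentages to proportions (divide by 100).
Σp_ordiᵢ² = 0.13² + 0.05² + 0.34² + 0.23² + 0.13² + 0.12² = 0.0169 + 0.0025 + 0.1156 + 0.0529 + 0.0169 + 0.0144 = 0.2192
B_ordi = 1 / 0.2192 = 4.5620
Σp_merrᵢ² = 0.30² + 0.03² + 0.29² + 0.27² + 0.02² + 0.09² = 0.0900 + 0.0009 + 0.0841 + 0.0729 + 0.0004 + 0.0081 = 0.2564
B_merr = 1 / 0.2564 = 3.9002
Highest B → broadest niche (most generalist): Dipodomys ordii (B = 4.56).

Dipodomys ordii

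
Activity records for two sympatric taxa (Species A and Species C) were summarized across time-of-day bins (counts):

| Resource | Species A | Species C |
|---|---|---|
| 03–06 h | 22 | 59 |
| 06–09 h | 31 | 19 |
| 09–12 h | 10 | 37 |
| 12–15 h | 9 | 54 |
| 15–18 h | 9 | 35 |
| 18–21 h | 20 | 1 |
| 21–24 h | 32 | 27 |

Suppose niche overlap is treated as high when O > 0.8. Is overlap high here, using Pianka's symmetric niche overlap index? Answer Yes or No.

No

Proportions for Species A (n=133): 22/133=0.1654, 31/133=0.2331, 10/133=0.0752, 9/133=0.0677, 9/133=0.0677, 20/133=0.1504, 32/133=0.2406
Proportions for Species C (n=232): 59/232=0.2543, 19/232=0.0819, 37/232=0.1595, 54/232=0.2328, 35/232=0.1509, 1/232=0.0043, 27/232=0.1164
Σ p₁ᵢp₂ᵢ = 0.042061 + 0.019091 + 0.011994 + 0.015761 + 0.010216 + 0.000647 + 0.028006 = 0.127776
Σp_1ᵢ² = 0.1654² + 0.2331² + 0.0752² + 0.0677² + 0.0677² + 0.1504² + 0.2406² = 0.027357 + 0.054336 + 0.005655 + 0.004583 + 0.004583 + 0.022620 + 0.057888 = 0.177022
Σp_2ᵢ² = 0.2543² + 0.0819² + 0.1595² + 0.2328² + 0.1509² + 0.0043² + 0.1164² = 0.064668 + 0.006708 + 0.025440 + 0.054196 + 0.022771 + 0.000018 + 0.013549 = 0.187350
O = 0.127776 / √(0.177022 × 0.187350) = 0.127776 / 0.1821128 = 0.7016
O = 0.7016 < 0.8 → No.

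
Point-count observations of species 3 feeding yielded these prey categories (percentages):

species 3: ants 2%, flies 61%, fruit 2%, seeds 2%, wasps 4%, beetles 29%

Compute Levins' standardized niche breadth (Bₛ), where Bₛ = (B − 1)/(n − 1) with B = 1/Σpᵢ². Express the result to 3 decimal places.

Convert percentages to proportions (divide by 100).
Σpᵢ² = 0.02² + 0.61² + 0.02² + 0.02² + 0.04² + 0.29² = 0.0004 + 0.3721 + 0.0004 + 0.0004 + 0.0016 + 0.0841 = 0.4590
B = 1 / 0.4590 = 2.17865
Bₛ = (B − 1)/(n − 1) = (2.17865 − 1)/(6 − 1) = 1.17865/5 = 0.23573

0.236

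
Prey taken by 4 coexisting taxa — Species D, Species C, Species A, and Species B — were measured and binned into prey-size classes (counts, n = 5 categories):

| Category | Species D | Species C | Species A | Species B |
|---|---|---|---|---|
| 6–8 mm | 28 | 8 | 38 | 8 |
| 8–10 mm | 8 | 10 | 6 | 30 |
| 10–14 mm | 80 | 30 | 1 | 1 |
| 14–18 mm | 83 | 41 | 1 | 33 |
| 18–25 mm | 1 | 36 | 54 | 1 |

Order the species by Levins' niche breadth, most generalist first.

Species C > Species D > Species B > Species A

Proportions for Species D (n=200): 28/200=0.1400, 8/200=0.0400, 80/200=0.4000, 83/200=0.4150, 1/200=0.0050
Proportions for Species C (n=125): 8/125=0.0640, 10/125=0.0800, 30/125=0.2400, 41/125=0.3280, 36/125=0.2880
Proportions for Species A (n=100): 38/100=0.3800, 6/100=0.0600, 1/100=0.0100, 1/100=0.0100, 54/100=0.5400
Proportions for Species B (n=73): 8/73=0.1096, 30/73=0.4110, 1/73=0.0137, 33/73=0.4521, 1/73=0.0137
Σp_Dᵢ² = 0.1400² + 0.0400² + 0.4000² + 0.4150² + 0.0050² = 0.019600 + 0.001600 + 0.160000 + 0.172225 + 0.000025 = 0.353450
B_D = 1 / 0.353450 = 2.8293
Σp_Cᵢ² = 0.0640² + 0.0800² + 0.2400² + 0.3280² + 0.2880² = 0.004096 + 0.006400 + 0.057600 + 0.107584 + 0.082944 = 0.258624
B_C = 1 / 0.258624 = 3.8666
Σp_Aᵢ² = 0.3800² + 0.0600² + 0.0100² + 0.0100² + 0.5400² = 0.144400 + 0.003600 + 0.000100 + 0.000100 + 0.291600 = 0.439800
B_A = 1 / 0.439800 = 2.2738
Σp_Bᵢ² = 0.1096² + 0.4110² + 0.0137² + 0.4521² + 0.0137² = 0.012012 + 0.168921 + 0.000188 + 0.204394 + 0.000188 = 0.385703
B_B = 1 / 0.385703 = 2.5927
Ranking by B (broadest → narrowest): Species C (3.87) > Species D (2.83) > Species B (2.59) > Species A (2.27)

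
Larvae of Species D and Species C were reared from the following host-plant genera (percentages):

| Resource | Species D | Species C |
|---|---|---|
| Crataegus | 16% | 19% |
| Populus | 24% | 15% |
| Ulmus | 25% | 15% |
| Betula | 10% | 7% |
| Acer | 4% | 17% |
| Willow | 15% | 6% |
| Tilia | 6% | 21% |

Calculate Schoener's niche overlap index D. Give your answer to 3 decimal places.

Convert percentages to proportions (divide by 100).
Σ|p₁ᵢ − p₂ᵢ| = 0.03 + 0.09 + 0.10 + 0.03 + 0.13 + 0.09 + 0.15 = 0.62
D = 1 − ½ × 0.62 = 1 − 0.310 = 0.69000

0.690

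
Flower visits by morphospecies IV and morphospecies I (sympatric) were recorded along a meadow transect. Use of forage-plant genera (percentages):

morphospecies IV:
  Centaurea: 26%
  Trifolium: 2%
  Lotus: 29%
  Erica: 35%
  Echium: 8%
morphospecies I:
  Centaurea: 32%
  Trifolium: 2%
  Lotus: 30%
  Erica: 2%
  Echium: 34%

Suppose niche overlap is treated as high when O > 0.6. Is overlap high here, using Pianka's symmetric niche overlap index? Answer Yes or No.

Yes

Convert percentages to proportions (divide by 100).
Σ p₁ᵢp₂ᵢ = 0.0832 + 0.0004 + 0.0870 + 0.0070 + 0.0272 = 0.2048
Σp_1ᵢ² = 0.26² + 0.02² + 0.29² + 0.35² + 0.08² = 0.0676 + 0.0004 + 0.0841 + 0.1225 + 0.0064 = 0.2810
Σp_2ᵢ² = 0.32² + 0.02² + 0.30² + 0.02² + 0.34² = 0.1024 + 0.0004 + 0.0900 + 0.0004 + 0.1156 = 0.3088
O = 0.2048 / √(0.2810 × 0.3088) = 0.2048 / 0.29457 = 0.6953
O = 0.6953 > 0.6 → Yes.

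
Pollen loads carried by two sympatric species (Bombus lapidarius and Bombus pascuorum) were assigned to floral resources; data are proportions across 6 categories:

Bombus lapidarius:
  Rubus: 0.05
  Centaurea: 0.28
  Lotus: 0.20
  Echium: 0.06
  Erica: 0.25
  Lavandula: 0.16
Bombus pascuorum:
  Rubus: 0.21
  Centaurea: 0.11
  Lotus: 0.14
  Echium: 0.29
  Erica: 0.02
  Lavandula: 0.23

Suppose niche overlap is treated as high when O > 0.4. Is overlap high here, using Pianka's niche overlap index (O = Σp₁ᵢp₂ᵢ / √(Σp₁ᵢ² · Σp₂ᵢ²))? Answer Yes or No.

Yes

Σ p₁ᵢp₂ᵢ = 0.0105 + 0.0308 + 0.0280 + 0.0174 + 0.0050 + 0.0368 = 0.1285
Σp_1ᵢ² = 0.05² + 0.28² + 0.20² + 0.06² + 0.25² + 0.16² = 0.0025 + 0.0784 + 0.0400 + 0.0036 + 0.0625 + 0.0256 = 0.2126
Σp_2ᵢ² = 0.21² + 0.11² + 0.14² + 0.29² + 0.02² + 0.23² = 0.0441 + 0.0121 + 0.0196 + 0.0841 + 0.0004 + 0.0529 = 0.2132
O = 0.1285 / √(0.2126 × 0.2132) = 0.1285 / 0.21290 = 0.6036
O = 0.6036 > 0.4 → Yes.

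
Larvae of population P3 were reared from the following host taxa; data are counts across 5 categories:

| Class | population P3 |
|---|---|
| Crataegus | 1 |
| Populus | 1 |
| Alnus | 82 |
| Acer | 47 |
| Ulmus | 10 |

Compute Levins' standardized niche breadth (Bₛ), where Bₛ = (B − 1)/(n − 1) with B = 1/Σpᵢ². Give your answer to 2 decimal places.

Proportions for population P3 (n=141): 1/141=0.0071, 1/141=0.0071, 82/141=0.5816, 47/141=0.3333, 10/141=0.0709
Σpᵢ² = 0.0071² + 0.0071² + 0.5816² + 0.3333² + 0.0709² = 0.000050 + 0.000050 + 0.338259 + 0.111089 + 0.005027 = 0.454475
B = 1 / 0.454475 = 2.2003
Bₛ = (B − 1)/(n − 1) = (2.2003 − 1)/(5 − 1) = 1.2003/4 = 0.3001

0.30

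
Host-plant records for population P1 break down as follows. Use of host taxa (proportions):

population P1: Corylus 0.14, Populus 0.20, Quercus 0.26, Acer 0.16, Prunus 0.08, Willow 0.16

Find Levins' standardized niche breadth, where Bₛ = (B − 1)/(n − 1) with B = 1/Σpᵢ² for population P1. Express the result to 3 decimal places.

Σpᵢ² = 0.14² + 0.20² + 0.26² + 0.16² + 0.08² + 0.16² = 0.0196 + 0.0400 + 0.0676 + 0.0256 + 0.0064 + 0.0256 = 0.1848
B = 1 / 0.1848 = 5.41126
Bₛ = (B − 1)/(n − 1) = (5.41126 − 1)/(6 − 1) = 4.41126/5 = 0.88225

0.882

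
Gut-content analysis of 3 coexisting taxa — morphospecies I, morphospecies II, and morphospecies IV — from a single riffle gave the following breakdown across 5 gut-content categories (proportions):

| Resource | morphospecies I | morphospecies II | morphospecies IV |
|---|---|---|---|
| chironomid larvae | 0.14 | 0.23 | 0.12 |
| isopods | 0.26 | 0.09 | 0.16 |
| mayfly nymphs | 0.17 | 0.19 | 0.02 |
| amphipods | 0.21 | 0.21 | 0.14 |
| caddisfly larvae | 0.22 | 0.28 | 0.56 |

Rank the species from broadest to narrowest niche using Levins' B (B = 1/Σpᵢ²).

morphospecies I > morphospecies II > morphospecies IV

Σp_Iᵢ² = 0.14² + 0.26² + 0.17² + 0.21² + 0.22² = 0.0196 + 0.0676 + 0.0289 + 0.0441 + 0.0484 = 0.2086
B_I = 1 / 0.2086 = 4.7939
Σp_IIᵢ² = 0.23² + 0.09² + 0.19² + 0.21² + 0.28² = 0.0529 + 0.0081 + 0.0361 + 0.0441 + 0.0784 = 0.2196
B_II = 1 / 0.2196 = 4.5537
Σp_IVᵢ² = 0.12² + 0.16² + 0.02² + 0.14² + 0.56² = 0.0144 + 0.0256 + 0.0004 + 0.0196 + 0.3136 = 0.3736
B_IV = 1 / 0.3736 = 2.6767
Ranking by B (broadest → narrowest): morphospecies I (4.79) > morphospecies II (4.55) > morphospecies IV (2.68)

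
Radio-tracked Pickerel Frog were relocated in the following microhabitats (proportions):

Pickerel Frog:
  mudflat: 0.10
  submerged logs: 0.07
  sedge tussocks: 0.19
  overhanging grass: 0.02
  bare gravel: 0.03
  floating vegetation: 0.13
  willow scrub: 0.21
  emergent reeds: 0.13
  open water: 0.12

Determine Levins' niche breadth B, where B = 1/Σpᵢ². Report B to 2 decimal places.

Σpᵢ² = 0.10² + 0.07² + 0.19² + 0.02² + 0.03² + 0.13² + 0.21² + 0.13² + 0.12² = 0.0100 + 0.0049 + 0.0361 + 0.0004 + 0.0009 + 0.0169 + 0.0441 + 0.0169 + 0.0144 = 0.1446
B = 1 / 0.1446 = 6.9156

6.92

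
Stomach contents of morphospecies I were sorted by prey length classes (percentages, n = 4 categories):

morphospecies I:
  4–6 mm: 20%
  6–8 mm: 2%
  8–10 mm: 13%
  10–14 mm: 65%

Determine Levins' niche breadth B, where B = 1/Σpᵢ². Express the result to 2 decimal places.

2.08

Convert percentages to proportions (divide by 100).
Σpᵢ² = 0.20² + 0.02² + 0.13² + 0.65² = 0.0400 + 0.0004 + 0.0169 + 0.4225 = 0.4798
B = 1 / 0.4798 = 2.0842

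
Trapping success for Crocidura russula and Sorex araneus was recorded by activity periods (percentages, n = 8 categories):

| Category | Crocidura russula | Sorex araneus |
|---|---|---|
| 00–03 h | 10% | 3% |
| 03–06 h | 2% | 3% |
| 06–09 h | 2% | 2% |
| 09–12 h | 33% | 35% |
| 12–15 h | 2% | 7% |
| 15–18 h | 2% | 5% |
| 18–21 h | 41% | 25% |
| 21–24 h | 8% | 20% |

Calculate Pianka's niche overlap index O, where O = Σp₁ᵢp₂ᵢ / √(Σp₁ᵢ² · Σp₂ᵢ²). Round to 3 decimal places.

Convert percentages to proportions (divide by 100).
Σ p₁ᵢp₂ᵢ = 0.0030 + 0.0006 + 0.0004 + 0.1155 + 0.0014 + 0.0010 + 0.1025 + 0.0160 = 0.2404
Σp_1ᵢ² = 0.10² + 0.02² + 0.02² + 0.33² + 0.02² + 0.02² + 0.41² + 0.08² = 0.0100 + 0.0004 + 0.0004 + 0.1089 + 0.0004 + 0.0004 + 0.1681 + 0.0064 = 0.2950
Σp_2ᵢ² = 0.03² + 0.03² + 0.02² + 0.35² + 0.07² + 0.05² + 0.25² + 0.20² = 0.0009 + 0.0009 + 0.0004 + 0.1225 + 0.0049 + 0.0025 + 0.0625 + 0.0400 = 0.2346
O = 0.2404 / √(0.2950 × 0.2346) = 0.2404 / 0.263072 = 0.91382

0.914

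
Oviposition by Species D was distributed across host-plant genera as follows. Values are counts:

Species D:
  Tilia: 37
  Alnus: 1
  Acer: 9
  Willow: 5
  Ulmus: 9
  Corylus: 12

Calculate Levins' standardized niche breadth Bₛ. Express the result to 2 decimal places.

0.43

Proportions for Species D (n=73): 37/73=0.5068, 1/73=0.0137, 9/73=0.1233, 5/73=0.0685, 9/73=0.1233, 12/73=0.1644
Σpᵢ² = 0.5068² + 0.0137² + 0.1233² + 0.0685² + 0.1233² + 0.1644² = 0.256846 + 0.000188 + 0.015203 + 0.004692 + 0.015203 + 0.027027 = 0.319159
B = 1 / 0.319159 = 3.1332
Bₛ = (B − 1)/(n − 1) = (3.1332 − 1)/(6 − 1) = 2.1332/5 = 0.4266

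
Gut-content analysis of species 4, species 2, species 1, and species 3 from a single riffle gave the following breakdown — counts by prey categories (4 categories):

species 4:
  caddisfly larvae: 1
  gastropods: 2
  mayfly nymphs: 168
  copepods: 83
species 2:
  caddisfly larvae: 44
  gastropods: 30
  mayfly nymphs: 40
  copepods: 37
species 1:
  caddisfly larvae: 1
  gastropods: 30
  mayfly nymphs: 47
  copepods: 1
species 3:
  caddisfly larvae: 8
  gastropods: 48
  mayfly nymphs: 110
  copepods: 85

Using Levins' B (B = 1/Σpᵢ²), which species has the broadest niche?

Proportions for species 4 (n=254): 1/254=0.0039, 2/254=0.0079, 168/254=0.6614, 83/254=0.3268
Proportions for species 2 (n=151): 44/151=0.2914, 30/151=0.1987, 40/151=0.2649, 37/151=0.2450
Proportions for species 1 (n=79): 1/79=0.0127, 30/79=0.3797, 47/79=0.5949, 1/79=0.0127
Proportions for species 3 (n=251): 8/251=0.0319, 48/251=0.1912, 110/251=0.4382, 85/251=0.3386
Σp_4ᵢ² = 0.0039² + 0.0079² + 0.6614² + 0.3268² = 0.000015 + 0.000062 + 0.437450 + 0.106798 = 0.544325
B_4 = 1 / 0.544325 = 1.8371
Σp_2ᵢ² = 0.2914² + 0.1987² + 0.2649² + 0.2450² = 0.084914 + 0.039482 + 0.070172 + 0.060025 = 0.254593
B_2 = 1 / 0.254593 = 3.9278
Σp_1ᵢ² = 0.0127² + 0.3797² + 0.5949² + 0.0127² = 0.000161 + 0.144172 + 0.353906 + 0.000161 = 0.498400
B_1 = 1 / 0.498400 = 2.0064
Σp_3ᵢ² = 0.0319² + 0.1912² + 0.4382² + 0.3386² = 0.001018 + 0.036557 + 0.192019 + 0.114650 = 0.344244
B_3 = 1 / 0.344244 = 2.9049
Highest B → broadest niche (most generalist): species 2 (B = 3.93).

species 2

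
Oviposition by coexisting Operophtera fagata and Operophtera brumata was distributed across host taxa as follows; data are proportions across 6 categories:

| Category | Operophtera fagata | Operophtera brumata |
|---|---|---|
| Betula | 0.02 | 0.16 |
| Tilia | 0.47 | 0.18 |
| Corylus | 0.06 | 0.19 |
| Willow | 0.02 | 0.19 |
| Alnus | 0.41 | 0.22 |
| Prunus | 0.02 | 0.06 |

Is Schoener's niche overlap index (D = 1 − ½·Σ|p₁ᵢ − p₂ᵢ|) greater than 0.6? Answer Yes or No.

Σ|p₁ᵢ − p₂ᵢ| = 0.14 + 0.29 + 0.13 + 0.17 + 0.19 + 0.04 = 0.96
D = 1 − ½ × 0.96 = 1 − 0.480 = 0.5200
D = 0.5200 < 0.6 → No.

No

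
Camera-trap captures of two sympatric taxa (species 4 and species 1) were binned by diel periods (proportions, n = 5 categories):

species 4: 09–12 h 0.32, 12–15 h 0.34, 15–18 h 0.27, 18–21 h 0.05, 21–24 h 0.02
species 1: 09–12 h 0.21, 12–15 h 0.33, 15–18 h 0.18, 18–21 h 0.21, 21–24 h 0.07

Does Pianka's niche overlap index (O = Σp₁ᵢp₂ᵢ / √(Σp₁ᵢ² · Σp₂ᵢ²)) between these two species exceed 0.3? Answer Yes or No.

Yes

Σ p₁ᵢp₂ᵢ = 0.0672 + 0.1122 + 0.0486 + 0.0105 + 0.0014 = 0.2399
Σp_1ᵢ² = 0.32² + 0.34² + 0.27² + 0.05² + 0.02² = 0.1024 + 0.1156 + 0.0729 + 0.0025 + 0.0004 = 0.2938
Σp_2ᵢ² = 0.21² + 0.33² + 0.18² + 0.21² + 0.07² = 0.0441 + 0.1089 + 0.0324 + 0.0441 + 0.0049 = 0.2344
O = 0.2399 / √(0.2938 × 0.2344) = 0.2399 / 0.26242 = 0.9142
O = 0.9142 > 0.3 → Yes.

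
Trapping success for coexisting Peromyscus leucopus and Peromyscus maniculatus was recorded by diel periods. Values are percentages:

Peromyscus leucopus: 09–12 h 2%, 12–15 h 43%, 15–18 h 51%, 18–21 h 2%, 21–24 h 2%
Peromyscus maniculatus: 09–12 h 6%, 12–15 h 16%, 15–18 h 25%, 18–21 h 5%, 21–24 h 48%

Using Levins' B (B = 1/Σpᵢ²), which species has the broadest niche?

Convert percentages to proportions (divide by 100).
Σp_leucᵢ² = 0.02² + 0.43² + 0.51² + 0.02² + 0.02² = 0.0004 + 0.1849 + 0.2601 + 0.0004 + 0.0004 = 0.4462
B_leuc = 1 / 0.4462 = 2.2411
Σp_maniᵢ² = 0.06² + 0.16² + 0.25² + 0.05² + 0.48² = 0.0036 + 0.0256 + 0.0625 + 0.0025 + 0.2304 = 0.3246
B_mani = 1 / 0.3246 = 3.0807
Highest B → broadest niche (most generalist): Peromyscus maniculatus (B = 3.08).

Peromyscus maniculatus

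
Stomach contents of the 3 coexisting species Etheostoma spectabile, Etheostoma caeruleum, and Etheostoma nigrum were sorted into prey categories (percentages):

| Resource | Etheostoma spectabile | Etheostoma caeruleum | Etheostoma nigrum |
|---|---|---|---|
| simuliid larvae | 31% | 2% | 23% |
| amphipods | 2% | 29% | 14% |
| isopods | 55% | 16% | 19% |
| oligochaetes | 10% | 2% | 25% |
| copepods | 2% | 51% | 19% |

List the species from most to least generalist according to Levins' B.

Convert percentages to proportions (divide by 100).
Σp_specᵢ² = 0.31² + 0.02² + 0.55² + 0.10² + 0.02² = 0.0961 + 0.0004 + 0.3025 + 0.0100 + 0.0004 = 0.4094
B_spec = 1 / 0.4094 = 2.4426
Σp_caerᵢ² = 0.02² + 0.29² + 0.16² + 0.02² + 0.51² = 0.0004 + 0.0841 + 0.0256 + 0.0004 + 0.2601 = 0.3706
B_caer = 1 / 0.3706 = 2.6983
Σp_nigrᵢ² = 0.23² + 0.14² + 0.19² + 0.25² + 0.19² = 0.0529 + 0.0196 + 0.0361 + 0.0625 + 0.0361 = 0.2072
B_nigr = 1 / 0.2072 = 4.8263
Ranking by B (broadest → narrowest): Etheostoma nigrum (4.83) > Etheostoma caeruleum (2.70) > Etheostoma spectabile (2.44)

Etheostoma nigrum > Etheostoma caeruleum > Etheostoma spectabile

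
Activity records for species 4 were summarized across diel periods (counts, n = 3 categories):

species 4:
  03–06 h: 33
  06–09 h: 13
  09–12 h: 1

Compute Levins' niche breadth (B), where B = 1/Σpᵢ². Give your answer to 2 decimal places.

Proportions for species 4 (n=47): 33/47=0.7021, 13/47=0.2766, 1/47=0.0213
Σpᵢ² = 0.7021² + 0.2766² + 0.0213² = 0.492944 + 0.076508 + 0.000454 = 0.569906
B = 1 / 0.569906 = 1.7547

1.75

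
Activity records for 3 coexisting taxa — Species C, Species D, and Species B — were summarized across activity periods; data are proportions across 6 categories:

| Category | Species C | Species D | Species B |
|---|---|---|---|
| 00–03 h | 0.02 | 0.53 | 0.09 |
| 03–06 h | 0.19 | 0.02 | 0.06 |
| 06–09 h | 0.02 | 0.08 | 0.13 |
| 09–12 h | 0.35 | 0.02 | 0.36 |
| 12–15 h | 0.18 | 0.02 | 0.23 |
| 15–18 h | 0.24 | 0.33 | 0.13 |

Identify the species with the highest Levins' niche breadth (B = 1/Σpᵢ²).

Species B

Σp_Cᵢ² = 0.02² + 0.19² + 0.02² + 0.35² + 0.18² + 0.24² = 0.0004 + 0.0361 + 0.0004 + 0.1225 + 0.0324 + 0.0576 = 0.2494
B_C = 1 / 0.2494 = 4.0096
Σp_Dᵢ² = 0.53² + 0.02² + 0.08² + 0.02² + 0.02² + 0.33² = 0.2809 + 0.0004 + 0.0064 + 0.0004 + 0.0004 + 0.1089 = 0.3974
B_D = 1 / 0.3974 = 2.5164
Σp_Bᵢ² = 0.09² + 0.06² + 0.13² + 0.36² + 0.23² + 0.13² = 0.0081 + 0.0036 + 0.0169 + 0.1296 + 0.0529 + 0.0169 = 0.2280
B_B = 1 / 0.2280 = 4.3860
Highest B → broadest niche (most generalist): Species B (B = 4.39).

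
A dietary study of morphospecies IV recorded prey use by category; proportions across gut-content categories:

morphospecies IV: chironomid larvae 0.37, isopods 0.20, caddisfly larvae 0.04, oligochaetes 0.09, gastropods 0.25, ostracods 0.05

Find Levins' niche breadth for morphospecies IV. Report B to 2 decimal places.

3.97

Σpᵢ² = 0.37² + 0.20² + 0.04² + 0.09² + 0.25² + 0.05² = 0.1369 + 0.0400 + 0.0016 + 0.0081 + 0.0625 + 0.0025 = 0.2516
B = 1 / 0.2516 = 3.9746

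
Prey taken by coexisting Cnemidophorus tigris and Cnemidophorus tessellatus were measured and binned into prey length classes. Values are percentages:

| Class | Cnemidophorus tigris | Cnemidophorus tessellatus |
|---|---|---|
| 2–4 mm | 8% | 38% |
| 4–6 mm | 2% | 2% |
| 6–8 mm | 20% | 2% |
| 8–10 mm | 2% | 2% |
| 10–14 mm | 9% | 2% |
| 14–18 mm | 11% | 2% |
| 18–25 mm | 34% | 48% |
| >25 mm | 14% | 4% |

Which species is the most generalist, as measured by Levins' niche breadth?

Convert percentages to proportions (divide by 100).
Σp_tigrᵢ² = 0.08² + 0.02² + 0.20² + 0.02² + 0.09² + 0.11² + 0.34² + 0.14² = 0.0064 + 0.0004 + 0.0400 + 0.0004 + 0.0081 + 0.0121 + 0.1156 + 0.0196 = 0.2026
B_tigr = 1 / 0.2026 = 4.9358
Σp_tessᵢ² = 0.38² + 0.02² + 0.02² + 0.02² + 0.02² + 0.02² + 0.48² + 0.04² = 0.1444 + 0.0004 + 0.0004 + 0.0004 + 0.0004 + 0.0004 + 0.2304 + 0.0016 = 0.3784
B_tess = 1 / 0.3784 = 2.6427
Highest B → broadest niche (most generalist): Cnemidophorus tigris (B = 4.94).

Cnemidophorus tigris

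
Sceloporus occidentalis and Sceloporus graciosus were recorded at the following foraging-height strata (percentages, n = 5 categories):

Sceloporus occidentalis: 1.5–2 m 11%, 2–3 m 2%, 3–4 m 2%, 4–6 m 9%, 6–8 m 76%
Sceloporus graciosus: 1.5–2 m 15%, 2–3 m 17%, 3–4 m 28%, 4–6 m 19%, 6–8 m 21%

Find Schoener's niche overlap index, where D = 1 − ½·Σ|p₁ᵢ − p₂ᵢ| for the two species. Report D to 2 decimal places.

Convert percentages to proportions (divide by 100).
Σ|p₁ᵢ − p₂ᵢ| = 0.04 + 0.15 + 0.26 + 0.10 + 0.55 = 1.10
D = 1 − ½ × 1.10 = 1 − 0.550 = 0.4500

0.45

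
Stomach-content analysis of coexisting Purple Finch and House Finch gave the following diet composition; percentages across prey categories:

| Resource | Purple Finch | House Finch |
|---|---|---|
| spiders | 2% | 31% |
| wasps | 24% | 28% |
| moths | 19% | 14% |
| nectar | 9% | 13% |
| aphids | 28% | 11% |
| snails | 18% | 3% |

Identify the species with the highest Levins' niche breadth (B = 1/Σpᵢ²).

Purple Finch

Convert percentages to proportions (divide by 100).
Σp_Purpᵢ² = 0.02² + 0.24² + 0.19² + 0.09² + 0.28² + 0.18² = 0.0004 + 0.0576 + 0.0361 + 0.0081 + 0.0784 + 0.0324 = 0.2130
B_Purp = 1 / 0.2130 = 4.6948
Σp_Housᵢ² = 0.31² + 0.28² + 0.14² + 0.13² + 0.11² + 0.03² = 0.0961 + 0.0784 + 0.0196 + 0.0169 + 0.0121 + 0.0009 = 0.2240
B_Hous = 1 / 0.2240 = 4.4643
Highest B → broadest niche (most generalist): Purple Finch (B = 4.69).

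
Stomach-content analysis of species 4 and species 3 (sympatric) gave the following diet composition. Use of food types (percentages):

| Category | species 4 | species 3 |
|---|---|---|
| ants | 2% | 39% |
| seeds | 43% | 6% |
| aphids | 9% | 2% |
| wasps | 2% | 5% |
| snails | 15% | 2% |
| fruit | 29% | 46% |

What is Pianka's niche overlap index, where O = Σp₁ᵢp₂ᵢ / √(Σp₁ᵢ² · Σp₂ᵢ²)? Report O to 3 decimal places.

0.518

Convert percentages to proportions (divide by 100).
Σ p₁ᵢp₂ᵢ = 0.0078 + 0.0258 + 0.0018 + 0.0010 + 0.0030 + 0.1334 = 0.1728
Σp_1ᵢ² = 0.02² + 0.43² + 0.09² + 0.02² + 0.15² + 0.29² = 0.0004 + 0.1849 + 0.0081 + 0.0004 + 0.0225 + 0.0841 = 0.3004
Σp_2ᵢ² = 0.39² + 0.06² + 0.02² + 0.05² + 0.02² + 0.46² = 0.1521 + 0.0036 + 0.0004 + 0.0025 + 0.0004 + 0.2116 = 0.3706
O = 0.1728 / √(0.3004 × 0.3706) = 0.1728 / 0.333659 = 0.51789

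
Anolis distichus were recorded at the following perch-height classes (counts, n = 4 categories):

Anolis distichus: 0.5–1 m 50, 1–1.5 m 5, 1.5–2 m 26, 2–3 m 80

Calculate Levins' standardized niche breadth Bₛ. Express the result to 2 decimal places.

Proportions for Anolis distichus (n=161): 50/161=0.3106, 5/161=0.0311, 26/161=0.1615, 80/161=0.4969
Σpᵢ² = 0.3106² + 0.0311² + 0.1615² + 0.4969² = 0.096472 + 0.000967 + 0.026082 + 0.246910 = 0.370431
B = 1 / 0.370431 = 2.6996
Bₛ = (B − 1)/(n − 1) = (2.6996 − 1)/(4 − 1) = 1.6996/3 = 0.5665

0.57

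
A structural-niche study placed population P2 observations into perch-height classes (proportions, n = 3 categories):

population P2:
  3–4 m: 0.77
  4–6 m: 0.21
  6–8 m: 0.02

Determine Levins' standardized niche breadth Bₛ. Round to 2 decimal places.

Σpᵢ² = 0.77² + 0.21² + 0.02² = 0.5929 + 0.0441 + 0.0004 = 0.6374
B = 1 / 0.6374 = 1.5689
Bₛ = (B − 1)/(n − 1) = (1.5689 − 1)/(3 − 1) = 0.5689/2 = 0.2845

0.28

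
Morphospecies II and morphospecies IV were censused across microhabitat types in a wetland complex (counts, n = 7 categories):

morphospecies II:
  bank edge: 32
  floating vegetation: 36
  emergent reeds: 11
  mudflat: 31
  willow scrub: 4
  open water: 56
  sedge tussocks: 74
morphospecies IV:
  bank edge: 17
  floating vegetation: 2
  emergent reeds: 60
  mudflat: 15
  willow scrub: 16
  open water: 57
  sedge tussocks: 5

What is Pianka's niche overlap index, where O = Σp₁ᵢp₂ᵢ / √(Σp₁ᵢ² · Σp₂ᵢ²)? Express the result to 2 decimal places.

0.56

Proportions for morphospecies II (n=244): 32/244=0.1311, 36/244=0.1475, 11/244=0.0451, 31/244=0.1270, 4/244=0.0164, 56/244=0.2295, 74/244=0.3033
Proportions for morphospecies IV (n=172): 17/172=0.0988, 2/172=0.0116, 60/172=0.3488, 15/172=0.0872, 16/172=0.0930, 57/172=0.3314, 5/172=0.0291
Σ p₁ᵢp₂ᵢ = 0.012953 + 0.001711 + 0.015731 + 0.011074 + 0.001525 + 0.076056 + 0.008826 = 0.127876
Σp_1ᵢ² = 0.1311² + 0.1475² + 0.0451² + 0.1270² + 0.0164² + 0.2295² + 0.3033² = 0.017187 + 0.021756 + 0.002034 + 0.016129 + 0.000269 + 0.052670 + 0.091991 = 0.202036
Σp_2ᵢ² = 0.0988² + 0.0116² + 0.3488² + 0.0872² + 0.0930² + 0.3314² + 0.0291² = 0.009761 + 0.000135 + 0.121661 + 0.007604 + 0.008649 + 0.109826 + 0.000847 = 0.258483
O = 0.127876 / √(0.202036 × 0.258483) = 0.127876 / 0.2285232 = 0.5596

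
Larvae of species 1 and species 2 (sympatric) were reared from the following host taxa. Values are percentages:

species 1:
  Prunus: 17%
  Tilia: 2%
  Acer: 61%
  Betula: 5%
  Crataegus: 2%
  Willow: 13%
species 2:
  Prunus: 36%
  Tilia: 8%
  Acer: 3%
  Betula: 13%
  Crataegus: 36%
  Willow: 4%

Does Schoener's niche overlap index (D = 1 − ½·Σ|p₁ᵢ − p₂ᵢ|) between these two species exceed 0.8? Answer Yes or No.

No

Convert percentages to proportions (divide by 100).
Σ|p₁ᵢ − p₂ᵢ| = 0.19 + 0.06 + 0.58 + 0.08 + 0.34 + 0.09 = 1.34
D = 1 − ½ × 1.34 = 1 − 0.670 = 0.3300
D = 0.3300 < 0.8 → No.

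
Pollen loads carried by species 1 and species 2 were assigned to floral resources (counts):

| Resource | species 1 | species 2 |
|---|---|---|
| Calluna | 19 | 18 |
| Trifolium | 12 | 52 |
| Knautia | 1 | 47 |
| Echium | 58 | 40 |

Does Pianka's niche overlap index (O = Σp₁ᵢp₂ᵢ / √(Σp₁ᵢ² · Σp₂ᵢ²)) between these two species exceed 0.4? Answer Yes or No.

Proportions for species 1 (n=90): 19/90=0.2111, 12/90=0.1333, 1/90=0.0111, 58/90=0.6444
Proportions for species 2 (n=157): 18/157=0.1146, 52/157=0.3312, 47/157=0.2994, 40/157=0.2548
Σ p₁ᵢp₂ᵢ = 0.024192 + 0.044149 + 0.003323 + 0.164193 = 0.235857
Σp_1ᵢ² = 0.2111² + 0.1333² + 0.0111² + 0.6444² = 0.044563 + 0.017769 + 0.000123 + 0.415251 = 0.477706
Σp_2ᵢ² = 0.1146² + 0.3312² + 0.2994² + 0.2548² = 0.013133 + 0.109693 + 0.089640 + 0.064923 = 0.277389
O = 0.235857 / √(0.477706 × 0.277389) = 0.235857 / 0.3640198 = 0.6479
O = 0.6479 > 0.4 → Yes.

Yes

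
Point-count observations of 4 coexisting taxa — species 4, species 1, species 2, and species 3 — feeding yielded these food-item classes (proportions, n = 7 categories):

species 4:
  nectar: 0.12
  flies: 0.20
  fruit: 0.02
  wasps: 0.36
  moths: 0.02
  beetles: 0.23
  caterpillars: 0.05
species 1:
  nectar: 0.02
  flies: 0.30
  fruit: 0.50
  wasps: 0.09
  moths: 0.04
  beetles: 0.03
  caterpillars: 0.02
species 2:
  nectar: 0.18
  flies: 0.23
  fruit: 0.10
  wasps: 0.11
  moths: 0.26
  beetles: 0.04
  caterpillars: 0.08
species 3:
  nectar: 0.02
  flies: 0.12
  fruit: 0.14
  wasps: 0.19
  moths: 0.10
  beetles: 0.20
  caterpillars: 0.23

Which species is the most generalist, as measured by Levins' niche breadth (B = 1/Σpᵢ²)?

species 3

Σp_4ᵢ² = 0.12² + 0.20² + 0.02² + 0.36² + 0.02² + 0.23² + 0.05² = 0.0144 + 0.0400 + 0.0004 + 0.1296 + 0.0004 + 0.0529 + 0.0025 = 0.2402
B_4 = 1 / 0.2402 = 4.1632
Σp_1ᵢ² = 0.02² + 0.30² + 0.50² + 0.09² + 0.04² + 0.03² + 0.02² = 0.0004 + 0.0900 + 0.2500 + 0.0081 + 0.0016 + 0.0009 + 0.0004 = 0.3514
B_1 = 1 / 0.3514 = 2.8458
Σp_2ᵢ² = 0.18² + 0.23² + 0.10² + 0.11² + 0.26² + 0.04² + 0.08² = 0.0324 + 0.0529 + 0.0100 + 0.0121 + 0.0676 + 0.0016 + 0.0064 = 0.1830
B_2 = 1 / 0.1830 = 5.4645
Σp_3ᵢ² = 0.02² + 0.12² + 0.14² + 0.19² + 0.10² + 0.20² + 0.23² = 0.0004 + 0.0144 + 0.0196 + 0.0361 + 0.0100 + 0.0400 + 0.0529 = 0.1734
B_3 = 1 / 0.1734 = 5.7670
Highest B → broadest niche (most generalist): species 3 (B = 5.77).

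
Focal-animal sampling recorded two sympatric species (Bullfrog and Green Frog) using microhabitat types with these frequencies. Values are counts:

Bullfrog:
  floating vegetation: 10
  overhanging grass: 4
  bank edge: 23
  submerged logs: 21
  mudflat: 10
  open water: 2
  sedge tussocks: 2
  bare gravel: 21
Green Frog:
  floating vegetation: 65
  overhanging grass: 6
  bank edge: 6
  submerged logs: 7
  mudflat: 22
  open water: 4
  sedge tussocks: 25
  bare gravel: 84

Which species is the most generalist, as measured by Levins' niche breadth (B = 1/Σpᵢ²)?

Proportions for Bullfrog (n=93): 10/93=0.1075, 4/93=0.0430, 23/93=0.2473, 21/93=0.2258, 10/93=0.1075, 2/93=0.0215, 2/93=0.0215, 21/93=0.2258
Proportions for Green Frog (n=219): 65/219=0.2968, 6/219=0.0274, 6/219=0.0274, 7/219=0.0320, 22/219=0.1005, 4/219=0.0183, 25/219=0.1142, 84/219=0.3836
Σp_Bullᵢ² = 0.1075² + 0.0430² + 0.2473² + 0.2258² + 0.1075² + 0.0215² + 0.0215² + 0.2258² = 0.011556 + 0.001849 + 0.061157 + 0.050986 + 0.011556 + 0.000462 + 0.000462 + 0.050986 = 0.189014
B_Bull = 1 / 0.189014 = 5.2906
Σp_Frogᵢ² = 0.2968² + 0.0274² + 0.0274² + 0.0320² + 0.1005² + 0.0183² + 0.1142² + 0.3836² = 0.088090 + 0.000751 + 0.000751 + 0.001024 + 0.010100 + 0.000335 + 0.013042 + 0.147149 = 0.261242
B_Frog = 1 / 0.261242 = 3.8279
Highest B → broadest niche (most generalist): Bullfrog (B = 5.29).

Bullfrog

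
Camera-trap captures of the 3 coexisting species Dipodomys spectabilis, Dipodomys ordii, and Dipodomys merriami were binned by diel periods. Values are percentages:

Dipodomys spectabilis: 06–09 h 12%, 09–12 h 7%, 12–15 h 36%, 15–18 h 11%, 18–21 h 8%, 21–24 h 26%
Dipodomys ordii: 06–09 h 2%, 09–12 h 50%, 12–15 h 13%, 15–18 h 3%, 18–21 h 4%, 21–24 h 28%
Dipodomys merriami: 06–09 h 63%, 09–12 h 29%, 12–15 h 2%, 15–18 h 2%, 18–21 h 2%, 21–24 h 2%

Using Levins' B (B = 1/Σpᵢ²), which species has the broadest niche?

Dipodomys spectabilis

Convert percentages to proportions (divide by 100).
Σp_specᵢ² = 0.12² + 0.07² + 0.36² + 0.11² + 0.08² + 0.26² = 0.0144 + 0.0049 + 0.1296 + 0.0121 + 0.0064 + 0.0676 = 0.2350
B_spec = 1 / 0.2350 = 4.2553
Σp_ordiᵢ² = 0.02² + 0.50² + 0.13² + 0.03² + 0.04² + 0.28² = 0.0004 + 0.2500 + 0.0169 + 0.0009 + 0.0016 + 0.0784 = 0.3482
B_ordi = 1 / 0.3482 = 2.8719
Σp_merrᵢ² = 0.63² + 0.29² + 0.02² + 0.02² + 0.02² + 0.02² = 0.3969 + 0.0841 + 0.0004 + 0.0004 + 0.0004 + 0.0004 = 0.4826
B_merr = 1 / 0.4826 = 2.0721
Highest B → broadest niche (most generalist): Dipodomys spectabilis (B = 4.26).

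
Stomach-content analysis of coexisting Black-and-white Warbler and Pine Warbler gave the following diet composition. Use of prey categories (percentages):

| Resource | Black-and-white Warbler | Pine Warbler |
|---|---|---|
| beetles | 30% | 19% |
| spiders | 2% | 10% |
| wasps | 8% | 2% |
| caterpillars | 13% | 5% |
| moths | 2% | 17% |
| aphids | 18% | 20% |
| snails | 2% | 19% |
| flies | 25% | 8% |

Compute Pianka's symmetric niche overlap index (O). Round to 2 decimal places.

Convert percentages to proportions (divide by 100).
Σ p₁ᵢp₂ᵢ = 0.0570 + 0.0020 + 0.0016 + 0.0065 + 0.0034 + 0.0360 + 0.0038 + 0.0200 = 0.1303
Σp_1ᵢ² = 0.30² + 0.02² + 0.08² + 0.13² + 0.02² + 0.18² + 0.02² + 0.25² = 0.0900 + 0.0004 + 0.0064 + 0.0169 + 0.0004 + 0.0324 + 0.0004 + 0.0625 = 0.2094
Σp_2ᵢ² = 0.19² + 0.10² + 0.02² + 0.05² + 0.17² + 0.20² + 0.19² + 0.08² = 0.0361 + 0.0100 + 0.0004 + 0.0025 + 0.0289 + 0.0400 + 0.0361 + 0.0064 = 0.1604
O = 0.1303 / √(0.2094 × 0.1604) = 0.1303 / 0.18327 = 0.7110

0.71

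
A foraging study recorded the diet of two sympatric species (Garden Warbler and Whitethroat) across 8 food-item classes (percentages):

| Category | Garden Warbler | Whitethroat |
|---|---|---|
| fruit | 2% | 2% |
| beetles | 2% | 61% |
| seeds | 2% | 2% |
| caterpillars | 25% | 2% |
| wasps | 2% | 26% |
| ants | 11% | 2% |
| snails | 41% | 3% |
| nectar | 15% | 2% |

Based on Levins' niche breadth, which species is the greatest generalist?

Convert percentages to proportions (divide by 100).
Σp_Warbᵢ² = 0.02² + 0.02² + 0.02² + 0.25² + 0.02² + 0.11² + 0.41² + 0.15² = 0.0004 + 0.0004 + 0.0004 + 0.0625 + 0.0004 + 0.0121 + 0.1681 + 0.0225 = 0.2668
B_Warb = 1 / 0.2668 = 3.7481
Σp_Whitᵢ² = 0.02² + 0.61² + 0.02² + 0.02² + 0.26² + 0.02² + 0.03² + 0.02² = 0.0004 + 0.3721 + 0.0004 + 0.0004 + 0.0676 + 0.0004 + 0.0009 + 0.0004 = 0.4426
B_Whit = 1 / 0.4426 = 2.2594
Highest B → broadest niche (most generalist): Garden Warbler (B = 3.75).

Garden Warbler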